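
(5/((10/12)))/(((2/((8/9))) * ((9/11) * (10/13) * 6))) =286/405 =0.71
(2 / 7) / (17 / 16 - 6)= -32 / 553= -0.06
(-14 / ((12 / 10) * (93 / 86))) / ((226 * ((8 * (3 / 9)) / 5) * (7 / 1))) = -1075 / 84072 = -0.01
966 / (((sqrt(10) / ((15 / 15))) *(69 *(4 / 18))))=63 *sqrt(10) / 10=19.92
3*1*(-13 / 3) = -13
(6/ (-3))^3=-8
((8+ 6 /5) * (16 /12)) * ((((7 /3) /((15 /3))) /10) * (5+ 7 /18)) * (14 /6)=218638 /30375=7.20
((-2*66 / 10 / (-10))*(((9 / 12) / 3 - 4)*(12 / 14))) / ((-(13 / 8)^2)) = 9504 / 5915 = 1.61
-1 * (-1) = 1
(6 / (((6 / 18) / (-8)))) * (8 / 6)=-192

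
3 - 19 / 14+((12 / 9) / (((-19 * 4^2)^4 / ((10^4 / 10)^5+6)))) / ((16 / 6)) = 3500098218246165 / 59785019392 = 58544.74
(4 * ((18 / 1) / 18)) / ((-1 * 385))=-4 / 385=-0.01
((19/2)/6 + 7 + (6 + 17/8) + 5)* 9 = 1563/8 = 195.38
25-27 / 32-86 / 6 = 943 / 96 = 9.82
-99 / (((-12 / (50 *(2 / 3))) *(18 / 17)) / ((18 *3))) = 14025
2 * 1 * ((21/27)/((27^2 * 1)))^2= 98/43046721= 0.00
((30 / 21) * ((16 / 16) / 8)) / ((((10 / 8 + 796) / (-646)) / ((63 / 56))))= -4845 / 29764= -0.16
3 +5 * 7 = 38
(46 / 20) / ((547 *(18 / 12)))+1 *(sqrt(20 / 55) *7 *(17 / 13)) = 23 / 8205+238 *sqrt(11) / 143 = 5.52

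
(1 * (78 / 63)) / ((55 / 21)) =26 / 55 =0.47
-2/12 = -1/6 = -0.17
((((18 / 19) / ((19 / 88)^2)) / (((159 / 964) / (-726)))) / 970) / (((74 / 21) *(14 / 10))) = -24388860672 / 1304698403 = -18.69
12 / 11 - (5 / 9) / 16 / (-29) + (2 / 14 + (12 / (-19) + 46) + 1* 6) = 321379747 / 6109488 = 52.60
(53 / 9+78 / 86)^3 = 18191447000 / 57960603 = 313.86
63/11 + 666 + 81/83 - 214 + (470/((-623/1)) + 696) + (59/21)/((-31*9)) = 549372628811/476084763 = 1153.94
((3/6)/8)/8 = 1/128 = 0.01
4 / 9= 0.44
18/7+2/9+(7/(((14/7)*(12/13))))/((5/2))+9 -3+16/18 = 14111/1260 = 11.20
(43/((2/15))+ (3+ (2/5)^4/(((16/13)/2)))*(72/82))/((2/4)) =16664997/25625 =650.34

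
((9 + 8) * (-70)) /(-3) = 1190 /3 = 396.67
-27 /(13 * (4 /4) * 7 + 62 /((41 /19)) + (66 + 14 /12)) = -6642 /45977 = -0.14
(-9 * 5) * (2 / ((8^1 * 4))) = -45 / 16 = -2.81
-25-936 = -961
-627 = -627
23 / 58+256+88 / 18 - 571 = -161671 / 522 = -309.71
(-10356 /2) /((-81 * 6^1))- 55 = -3592 /81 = -44.35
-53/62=-0.85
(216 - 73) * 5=715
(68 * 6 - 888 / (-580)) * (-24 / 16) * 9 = -801657 / 145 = -5528.67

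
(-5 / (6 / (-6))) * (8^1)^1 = 40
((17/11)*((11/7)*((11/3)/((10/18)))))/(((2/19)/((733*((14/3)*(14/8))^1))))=18230443/20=911522.15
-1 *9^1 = -9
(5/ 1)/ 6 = 5/ 6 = 0.83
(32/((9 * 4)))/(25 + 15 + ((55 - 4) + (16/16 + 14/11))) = 44/4617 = 0.01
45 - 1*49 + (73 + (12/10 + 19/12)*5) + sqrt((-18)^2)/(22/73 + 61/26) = 1803281/20100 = 89.72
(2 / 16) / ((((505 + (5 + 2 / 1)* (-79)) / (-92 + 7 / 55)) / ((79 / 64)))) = 399187 / 1351680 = 0.30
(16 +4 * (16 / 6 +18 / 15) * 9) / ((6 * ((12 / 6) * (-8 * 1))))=-97 / 60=-1.62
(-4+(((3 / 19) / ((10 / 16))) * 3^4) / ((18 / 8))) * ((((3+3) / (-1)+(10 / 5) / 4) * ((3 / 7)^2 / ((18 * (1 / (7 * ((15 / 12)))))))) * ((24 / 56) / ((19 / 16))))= -15972 / 17689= -0.90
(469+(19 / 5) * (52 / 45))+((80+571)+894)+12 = 456838 / 225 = 2030.39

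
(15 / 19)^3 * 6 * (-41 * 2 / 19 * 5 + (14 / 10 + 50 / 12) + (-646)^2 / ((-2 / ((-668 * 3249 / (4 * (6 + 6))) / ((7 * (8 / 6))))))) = 10889798732621325 / 3648988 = 2984333939.33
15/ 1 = 15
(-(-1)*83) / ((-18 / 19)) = -1577 / 18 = -87.61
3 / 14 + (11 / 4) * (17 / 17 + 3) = 157 / 14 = 11.21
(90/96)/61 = 15/976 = 0.02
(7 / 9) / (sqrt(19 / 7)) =7 * sqrt(133) / 171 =0.47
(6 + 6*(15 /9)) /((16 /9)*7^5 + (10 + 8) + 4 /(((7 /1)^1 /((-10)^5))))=-504 /858241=-0.00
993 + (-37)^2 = 2362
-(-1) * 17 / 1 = 17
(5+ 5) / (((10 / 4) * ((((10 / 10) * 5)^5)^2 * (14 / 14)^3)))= 4 / 9765625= 0.00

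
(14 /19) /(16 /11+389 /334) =0.28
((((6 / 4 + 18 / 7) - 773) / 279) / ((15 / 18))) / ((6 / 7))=-2153 / 558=-3.86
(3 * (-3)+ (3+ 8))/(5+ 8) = 0.15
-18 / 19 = -0.95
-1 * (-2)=2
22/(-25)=-22/25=-0.88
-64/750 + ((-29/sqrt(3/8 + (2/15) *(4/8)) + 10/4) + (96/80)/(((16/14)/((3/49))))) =-41.16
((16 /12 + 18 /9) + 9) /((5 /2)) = 74 /15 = 4.93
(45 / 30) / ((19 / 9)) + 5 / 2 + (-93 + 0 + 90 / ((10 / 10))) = 0.21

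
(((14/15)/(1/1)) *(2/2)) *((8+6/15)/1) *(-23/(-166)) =2254/2075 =1.09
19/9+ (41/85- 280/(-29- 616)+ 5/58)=3.11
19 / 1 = 19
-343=-343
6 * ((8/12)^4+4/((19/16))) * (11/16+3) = 40474/513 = 78.90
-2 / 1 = -2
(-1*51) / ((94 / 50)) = -1275 / 47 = -27.13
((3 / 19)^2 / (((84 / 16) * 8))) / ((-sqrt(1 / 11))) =-3 * sqrt(11) / 5054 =-0.00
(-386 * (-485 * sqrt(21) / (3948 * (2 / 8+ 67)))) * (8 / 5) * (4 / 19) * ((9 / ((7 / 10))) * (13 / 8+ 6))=274075440 * sqrt(21) / 11770633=106.70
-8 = -8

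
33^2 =1089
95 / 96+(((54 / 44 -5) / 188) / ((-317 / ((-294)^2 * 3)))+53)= 70.41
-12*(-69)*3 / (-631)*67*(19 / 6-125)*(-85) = -1723500630 / 631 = -2731379.76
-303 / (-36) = 101 / 12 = 8.42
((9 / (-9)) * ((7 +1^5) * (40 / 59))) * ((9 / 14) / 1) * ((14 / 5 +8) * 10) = -155520 / 413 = -376.56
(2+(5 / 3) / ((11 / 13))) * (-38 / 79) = -4978 / 2607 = -1.91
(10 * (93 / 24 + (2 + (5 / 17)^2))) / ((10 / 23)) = 317009 / 2312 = 137.11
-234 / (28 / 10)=-83.57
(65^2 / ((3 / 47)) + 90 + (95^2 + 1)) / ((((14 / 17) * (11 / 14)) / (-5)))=-19203455 / 33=-581922.88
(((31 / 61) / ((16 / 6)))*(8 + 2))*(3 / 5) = 279 / 244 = 1.14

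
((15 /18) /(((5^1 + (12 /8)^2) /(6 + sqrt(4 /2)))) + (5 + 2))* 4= 40* sqrt(2) /87 + 892 /29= 31.41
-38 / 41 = -0.93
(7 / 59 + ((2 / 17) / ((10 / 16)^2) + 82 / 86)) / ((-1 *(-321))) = 1480736 / 346110225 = 0.00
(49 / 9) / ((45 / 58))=2842 / 405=7.02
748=748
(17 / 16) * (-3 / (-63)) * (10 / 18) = 85 / 3024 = 0.03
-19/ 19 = -1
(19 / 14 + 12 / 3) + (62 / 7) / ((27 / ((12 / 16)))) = 353 / 63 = 5.60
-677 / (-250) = 677 / 250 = 2.71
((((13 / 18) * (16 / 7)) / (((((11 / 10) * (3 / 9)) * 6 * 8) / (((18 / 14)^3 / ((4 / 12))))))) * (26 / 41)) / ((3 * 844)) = 0.00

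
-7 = -7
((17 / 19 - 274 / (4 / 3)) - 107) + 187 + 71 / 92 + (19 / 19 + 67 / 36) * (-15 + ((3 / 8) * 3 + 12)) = -129.20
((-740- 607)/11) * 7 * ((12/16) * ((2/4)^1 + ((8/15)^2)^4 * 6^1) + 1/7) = -3918856362677/8353125000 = -469.15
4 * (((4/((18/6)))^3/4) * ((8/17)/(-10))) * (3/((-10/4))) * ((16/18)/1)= 4096/34425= 0.12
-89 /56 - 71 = -4065 /56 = -72.59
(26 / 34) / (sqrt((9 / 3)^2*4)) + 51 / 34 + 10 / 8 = 587 / 204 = 2.88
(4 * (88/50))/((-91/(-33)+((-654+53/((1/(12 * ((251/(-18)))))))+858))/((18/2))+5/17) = -0.01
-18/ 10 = -9/ 5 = -1.80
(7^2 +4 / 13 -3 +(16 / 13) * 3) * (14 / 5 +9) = 590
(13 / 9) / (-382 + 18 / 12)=-26 / 6849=-0.00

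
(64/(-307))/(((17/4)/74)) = -18944/5219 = -3.63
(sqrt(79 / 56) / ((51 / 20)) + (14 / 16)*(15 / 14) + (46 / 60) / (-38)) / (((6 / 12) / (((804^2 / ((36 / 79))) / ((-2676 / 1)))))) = -1466.34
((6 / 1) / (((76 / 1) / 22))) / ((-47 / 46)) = -1518 / 893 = -1.70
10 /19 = 0.53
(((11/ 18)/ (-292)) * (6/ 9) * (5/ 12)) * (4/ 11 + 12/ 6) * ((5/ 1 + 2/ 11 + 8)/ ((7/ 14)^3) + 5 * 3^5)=-944125/ 520344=-1.81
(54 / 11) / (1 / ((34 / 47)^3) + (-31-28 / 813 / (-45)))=-77648589360 / 448542347803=-0.17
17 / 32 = 0.53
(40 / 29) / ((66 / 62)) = 1240 / 957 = 1.30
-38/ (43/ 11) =-418/ 43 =-9.72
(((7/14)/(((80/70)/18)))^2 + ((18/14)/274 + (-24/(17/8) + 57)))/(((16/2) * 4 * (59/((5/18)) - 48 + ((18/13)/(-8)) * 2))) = 2435347525/118679579648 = 0.02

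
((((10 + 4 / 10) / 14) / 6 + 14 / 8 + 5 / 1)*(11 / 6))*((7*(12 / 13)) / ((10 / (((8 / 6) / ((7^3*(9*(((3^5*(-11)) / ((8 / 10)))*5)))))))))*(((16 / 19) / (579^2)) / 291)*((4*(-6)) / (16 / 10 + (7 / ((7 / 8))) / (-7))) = 92384 / 968329584123071625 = 0.00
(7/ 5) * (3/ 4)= 21/ 20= 1.05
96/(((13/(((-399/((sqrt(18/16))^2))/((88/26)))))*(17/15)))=-127680/187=-682.78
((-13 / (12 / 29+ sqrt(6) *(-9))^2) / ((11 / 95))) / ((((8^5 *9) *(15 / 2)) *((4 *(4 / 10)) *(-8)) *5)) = 6024083 *sqrt(6) / 240691676179857408+ 428956255 / 262572737650753536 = 0.00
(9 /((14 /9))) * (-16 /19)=-648 /133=-4.87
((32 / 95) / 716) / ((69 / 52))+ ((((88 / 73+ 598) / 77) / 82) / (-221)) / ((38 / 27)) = 5907947657 / 119521335823890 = 0.00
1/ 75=0.01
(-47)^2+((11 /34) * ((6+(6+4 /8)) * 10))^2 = 4444229 /1156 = 3844.49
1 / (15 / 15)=1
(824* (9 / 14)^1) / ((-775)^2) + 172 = 723156208 / 4204375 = 172.00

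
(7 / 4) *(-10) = -35 / 2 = -17.50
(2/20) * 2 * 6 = 6/5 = 1.20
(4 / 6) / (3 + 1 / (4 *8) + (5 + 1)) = 64 / 867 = 0.07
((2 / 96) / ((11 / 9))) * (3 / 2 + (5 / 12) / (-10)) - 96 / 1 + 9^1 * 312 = 3818531 / 1408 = 2712.02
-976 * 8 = -7808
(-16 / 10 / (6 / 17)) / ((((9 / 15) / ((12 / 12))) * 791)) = -68 / 7119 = -0.01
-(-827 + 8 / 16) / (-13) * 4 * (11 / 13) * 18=-654588 / 169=-3873.30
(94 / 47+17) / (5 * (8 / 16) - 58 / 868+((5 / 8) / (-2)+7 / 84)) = 197904 / 22957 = 8.62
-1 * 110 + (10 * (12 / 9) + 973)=2629 / 3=876.33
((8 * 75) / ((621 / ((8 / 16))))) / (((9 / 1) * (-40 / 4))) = -10 / 1863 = -0.01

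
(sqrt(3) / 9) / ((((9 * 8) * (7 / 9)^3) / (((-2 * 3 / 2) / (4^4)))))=-27 * sqrt(3) / 702464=-0.00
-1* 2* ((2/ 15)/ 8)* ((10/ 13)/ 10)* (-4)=2/ 195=0.01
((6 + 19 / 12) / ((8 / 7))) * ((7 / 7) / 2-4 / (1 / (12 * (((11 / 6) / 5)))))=-36309 / 320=-113.47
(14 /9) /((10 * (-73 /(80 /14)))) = -8 /657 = -0.01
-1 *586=-586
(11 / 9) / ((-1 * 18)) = -11 / 162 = -0.07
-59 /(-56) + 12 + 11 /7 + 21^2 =3645 /8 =455.62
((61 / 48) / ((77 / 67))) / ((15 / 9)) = 4087 / 6160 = 0.66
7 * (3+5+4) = 84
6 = 6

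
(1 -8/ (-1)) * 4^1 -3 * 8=12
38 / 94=19 / 47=0.40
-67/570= -0.12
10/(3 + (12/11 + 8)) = 110/133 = 0.83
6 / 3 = 2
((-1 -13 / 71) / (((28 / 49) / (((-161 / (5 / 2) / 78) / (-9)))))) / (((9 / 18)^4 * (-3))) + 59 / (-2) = -7099247 / 249210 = -28.49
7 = 7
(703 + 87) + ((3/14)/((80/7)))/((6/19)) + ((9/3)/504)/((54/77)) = 20478559/25920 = 790.07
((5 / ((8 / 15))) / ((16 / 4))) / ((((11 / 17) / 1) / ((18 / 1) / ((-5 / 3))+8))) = -10.14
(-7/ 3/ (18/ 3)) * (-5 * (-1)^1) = -35/ 18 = -1.94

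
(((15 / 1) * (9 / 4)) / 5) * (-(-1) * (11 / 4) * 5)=1485 / 16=92.81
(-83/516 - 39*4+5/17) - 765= -8077843/8772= -920.87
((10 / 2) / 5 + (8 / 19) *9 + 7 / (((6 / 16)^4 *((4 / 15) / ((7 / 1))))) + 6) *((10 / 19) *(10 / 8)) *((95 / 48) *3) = 596531875 / 16416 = 36338.44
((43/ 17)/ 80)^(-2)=1849600/ 1849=1000.32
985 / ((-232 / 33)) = -32505 / 232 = -140.11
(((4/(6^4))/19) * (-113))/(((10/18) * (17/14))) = -791/29070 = -0.03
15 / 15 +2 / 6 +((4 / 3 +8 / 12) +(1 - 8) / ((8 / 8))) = -11 / 3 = -3.67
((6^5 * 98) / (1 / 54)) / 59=41150592 / 59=697467.66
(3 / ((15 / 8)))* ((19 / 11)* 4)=608 / 55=11.05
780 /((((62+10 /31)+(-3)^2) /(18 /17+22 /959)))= 142146160 /12015311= 11.83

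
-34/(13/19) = -646/13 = -49.69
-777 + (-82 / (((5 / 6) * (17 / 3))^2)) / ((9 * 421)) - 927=-5183102352 / 3041725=-1704.00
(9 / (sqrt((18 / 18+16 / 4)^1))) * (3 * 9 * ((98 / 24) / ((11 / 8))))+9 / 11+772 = 7938 * sqrt(5) / 55+8501 / 11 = 1095.54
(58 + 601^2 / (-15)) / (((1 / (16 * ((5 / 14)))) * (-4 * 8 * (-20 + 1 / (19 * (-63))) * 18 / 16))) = -13692578 / 71823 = -190.64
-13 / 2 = -6.50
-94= -94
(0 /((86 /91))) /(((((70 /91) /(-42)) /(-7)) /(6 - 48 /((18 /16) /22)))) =0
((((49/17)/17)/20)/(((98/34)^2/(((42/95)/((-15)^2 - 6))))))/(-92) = -1/44661400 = -0.00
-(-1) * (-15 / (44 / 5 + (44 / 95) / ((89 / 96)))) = -126825 / 78628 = -1.61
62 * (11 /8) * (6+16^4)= 11174911 /2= 5587455.50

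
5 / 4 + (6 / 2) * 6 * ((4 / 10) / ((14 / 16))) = 1327 / 140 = 9.48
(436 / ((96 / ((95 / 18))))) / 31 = 10355 / 13392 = 0.77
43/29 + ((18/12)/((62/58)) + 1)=6987/1798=3.89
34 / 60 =17 / 30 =0.57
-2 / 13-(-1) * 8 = 102 / 13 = 7.85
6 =6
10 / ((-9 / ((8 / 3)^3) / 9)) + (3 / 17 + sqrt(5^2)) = -84664 / 459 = -184.45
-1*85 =-85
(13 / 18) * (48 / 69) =104 / 207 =0.50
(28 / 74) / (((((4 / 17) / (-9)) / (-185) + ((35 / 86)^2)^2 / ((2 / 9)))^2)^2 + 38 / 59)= 2052703215800054735440817612905776689313754644480000 / 3495334428548918969457533387393637615733638725159579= 0.59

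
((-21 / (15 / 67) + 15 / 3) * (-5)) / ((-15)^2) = 148 / 75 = 1.97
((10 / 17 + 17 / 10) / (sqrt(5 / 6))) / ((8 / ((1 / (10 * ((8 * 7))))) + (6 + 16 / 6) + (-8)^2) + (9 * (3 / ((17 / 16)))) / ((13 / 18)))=15171 * sqrt(30) / 152087300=0.00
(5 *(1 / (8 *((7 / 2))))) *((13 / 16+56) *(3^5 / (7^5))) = 1104435 / 7529536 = 0.15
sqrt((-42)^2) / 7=6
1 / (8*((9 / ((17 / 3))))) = 17 / 216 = 0.08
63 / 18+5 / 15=23 / 6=3.83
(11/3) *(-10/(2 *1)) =-55/3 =-18.33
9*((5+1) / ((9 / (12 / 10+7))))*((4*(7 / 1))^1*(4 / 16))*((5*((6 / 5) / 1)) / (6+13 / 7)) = 72324 / 275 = 263.00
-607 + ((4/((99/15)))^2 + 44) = -612707/1089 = -562.63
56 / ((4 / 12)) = 168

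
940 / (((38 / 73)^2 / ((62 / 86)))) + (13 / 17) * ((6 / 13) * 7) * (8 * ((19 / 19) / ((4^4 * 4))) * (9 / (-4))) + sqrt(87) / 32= sqrt(87) / 32 + 168949387433 / 67556096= 2501.17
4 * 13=52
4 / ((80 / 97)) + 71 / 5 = 381 / 20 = 19.05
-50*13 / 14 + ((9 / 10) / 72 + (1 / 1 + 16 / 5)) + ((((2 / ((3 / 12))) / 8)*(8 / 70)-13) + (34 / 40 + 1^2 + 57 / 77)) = -323471 / 6160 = -52.51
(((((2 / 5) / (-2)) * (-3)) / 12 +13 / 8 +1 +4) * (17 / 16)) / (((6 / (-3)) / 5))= -17.73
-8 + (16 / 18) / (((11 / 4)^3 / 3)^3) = -8.00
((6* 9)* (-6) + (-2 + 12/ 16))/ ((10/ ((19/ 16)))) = -24719/ 640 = -38.62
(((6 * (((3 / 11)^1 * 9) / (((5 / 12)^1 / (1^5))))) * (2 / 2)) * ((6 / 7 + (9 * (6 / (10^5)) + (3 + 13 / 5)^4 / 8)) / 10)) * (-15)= -31584733461 / 4812500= -6563.06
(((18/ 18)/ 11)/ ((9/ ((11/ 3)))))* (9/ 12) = 1/ 36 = 0.03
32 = 32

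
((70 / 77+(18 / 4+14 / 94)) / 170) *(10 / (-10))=-0.03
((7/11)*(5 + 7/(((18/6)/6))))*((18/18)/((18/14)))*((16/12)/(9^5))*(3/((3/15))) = 18620/5845851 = 0.00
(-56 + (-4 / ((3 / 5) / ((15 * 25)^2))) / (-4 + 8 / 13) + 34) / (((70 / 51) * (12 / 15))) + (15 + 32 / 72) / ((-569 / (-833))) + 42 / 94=37400951310901 / 148263192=252260.53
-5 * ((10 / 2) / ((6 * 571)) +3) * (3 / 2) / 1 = -51415 / 2284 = -22.51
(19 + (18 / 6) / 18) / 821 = 115 / 4926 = 0.02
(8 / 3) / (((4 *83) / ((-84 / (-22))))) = 28 / 913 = 0.03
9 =9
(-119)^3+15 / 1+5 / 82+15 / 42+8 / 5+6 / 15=-483635634 / 287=-1685141.58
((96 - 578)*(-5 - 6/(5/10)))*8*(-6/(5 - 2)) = -131104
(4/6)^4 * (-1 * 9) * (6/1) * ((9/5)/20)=-24/25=-0.96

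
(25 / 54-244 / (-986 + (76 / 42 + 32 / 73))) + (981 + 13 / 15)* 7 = 6873.78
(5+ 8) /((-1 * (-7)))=13 /7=1.86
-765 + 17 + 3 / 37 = -27673 / 37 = -747.92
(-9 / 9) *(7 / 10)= -7 / 10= -0.70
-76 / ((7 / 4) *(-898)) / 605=152 / 1901515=0.00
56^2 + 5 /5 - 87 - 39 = 3011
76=76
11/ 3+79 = 248/ 3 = 82.67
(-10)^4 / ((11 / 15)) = 150000 / 11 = 13636.36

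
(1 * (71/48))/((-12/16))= -71/36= -1.97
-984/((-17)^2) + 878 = 252758/289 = 874.60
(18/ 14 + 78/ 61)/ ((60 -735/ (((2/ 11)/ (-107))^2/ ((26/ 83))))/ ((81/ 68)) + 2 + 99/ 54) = -1635930/ 42704883724111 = -0.00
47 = 47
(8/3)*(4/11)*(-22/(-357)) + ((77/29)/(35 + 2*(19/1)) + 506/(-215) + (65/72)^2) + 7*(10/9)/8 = -132004363867/280783298880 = -0.47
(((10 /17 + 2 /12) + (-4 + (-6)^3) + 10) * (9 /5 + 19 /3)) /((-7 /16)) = 3889.97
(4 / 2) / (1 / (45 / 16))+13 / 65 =233 / 40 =5.82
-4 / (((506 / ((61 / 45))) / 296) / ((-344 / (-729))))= -1.50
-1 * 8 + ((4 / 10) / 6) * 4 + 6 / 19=-2114 / 285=-7.42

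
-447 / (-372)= 149 / 124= 1.20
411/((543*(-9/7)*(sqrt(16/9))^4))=-0.19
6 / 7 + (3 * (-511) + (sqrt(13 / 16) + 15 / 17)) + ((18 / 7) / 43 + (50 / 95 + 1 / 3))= -1529.44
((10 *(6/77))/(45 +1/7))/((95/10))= 30/16511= 0.00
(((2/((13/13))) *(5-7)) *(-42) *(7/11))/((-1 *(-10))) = 588/55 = 10.69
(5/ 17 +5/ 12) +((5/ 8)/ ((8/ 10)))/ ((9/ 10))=3865/ 2448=1.58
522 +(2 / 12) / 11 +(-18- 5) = 32935 / 66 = 499.02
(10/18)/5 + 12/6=19/9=2.11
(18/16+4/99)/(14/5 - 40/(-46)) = 106145/334224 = 0.32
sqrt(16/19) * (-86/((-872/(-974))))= -41882 * sqrt(19)/2071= -88.15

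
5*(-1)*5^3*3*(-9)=16875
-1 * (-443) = 443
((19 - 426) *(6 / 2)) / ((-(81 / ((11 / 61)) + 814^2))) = 13431 / 7293497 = 0.00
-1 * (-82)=82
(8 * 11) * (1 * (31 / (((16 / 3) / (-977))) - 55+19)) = -502903.50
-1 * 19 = -19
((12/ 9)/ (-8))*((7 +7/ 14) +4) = -23/ 12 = -1.92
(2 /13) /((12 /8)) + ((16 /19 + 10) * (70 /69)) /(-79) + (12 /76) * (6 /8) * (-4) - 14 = -342749 /23621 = -14.51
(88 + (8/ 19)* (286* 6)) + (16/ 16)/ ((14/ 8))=107876/ 133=811.10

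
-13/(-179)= 13/179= 0.07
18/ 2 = 9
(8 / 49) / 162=4 / 3969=0.00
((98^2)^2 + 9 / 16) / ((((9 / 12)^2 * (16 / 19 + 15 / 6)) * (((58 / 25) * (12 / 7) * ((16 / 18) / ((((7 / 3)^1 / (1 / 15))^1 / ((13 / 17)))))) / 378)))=183938844062570625 / 766064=240108977921.65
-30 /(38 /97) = -1455 /19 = -76.58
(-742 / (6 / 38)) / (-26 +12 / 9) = 7049 / 37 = 190.51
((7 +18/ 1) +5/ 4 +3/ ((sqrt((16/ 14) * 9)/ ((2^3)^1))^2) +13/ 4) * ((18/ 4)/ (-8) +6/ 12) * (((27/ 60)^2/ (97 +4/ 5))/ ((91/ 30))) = -7803/ 3797248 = -0.00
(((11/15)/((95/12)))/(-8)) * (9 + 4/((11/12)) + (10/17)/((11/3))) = -2529/16150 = -0.16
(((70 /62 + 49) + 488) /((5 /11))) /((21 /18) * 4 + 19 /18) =3303036 /15965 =206.89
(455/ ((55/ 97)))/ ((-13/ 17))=-1049.36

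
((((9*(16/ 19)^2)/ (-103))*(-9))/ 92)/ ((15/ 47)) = 81216/ 4276045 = 0.02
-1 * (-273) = 273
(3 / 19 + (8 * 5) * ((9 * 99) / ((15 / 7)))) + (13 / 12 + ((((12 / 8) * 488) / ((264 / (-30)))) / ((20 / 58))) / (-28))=16641.86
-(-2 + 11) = -9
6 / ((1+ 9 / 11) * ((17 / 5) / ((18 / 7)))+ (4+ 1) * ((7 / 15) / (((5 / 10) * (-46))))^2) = 1571130 / 630049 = 2.49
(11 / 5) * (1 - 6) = -11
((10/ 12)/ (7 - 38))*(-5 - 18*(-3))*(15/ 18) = -1225/ 1116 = -1.10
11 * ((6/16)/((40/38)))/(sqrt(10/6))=627 * sqrt(15)/800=3.04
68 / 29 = 2.34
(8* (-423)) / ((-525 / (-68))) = -76704 / 175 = -438.31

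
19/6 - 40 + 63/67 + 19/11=-151081/4422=-34.17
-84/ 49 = -12/ 7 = -1.71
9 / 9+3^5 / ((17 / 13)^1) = 3176 / 17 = 186.82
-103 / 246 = -0.42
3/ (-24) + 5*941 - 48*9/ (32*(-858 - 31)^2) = 29746892011/ 6322568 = 4704.87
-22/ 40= -11/ 20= -0.55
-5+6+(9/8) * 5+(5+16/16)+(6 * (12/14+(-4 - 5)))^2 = 940661/392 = 2399.65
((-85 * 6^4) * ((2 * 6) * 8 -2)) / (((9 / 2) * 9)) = -255680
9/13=0.69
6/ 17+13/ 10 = 1.65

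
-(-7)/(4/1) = 7/4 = 1.75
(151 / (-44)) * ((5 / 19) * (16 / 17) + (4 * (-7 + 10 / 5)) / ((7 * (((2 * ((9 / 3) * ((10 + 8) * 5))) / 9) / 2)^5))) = -102740351227 / 120873060000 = -0.85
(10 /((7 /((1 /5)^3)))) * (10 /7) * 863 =3452 /245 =14.09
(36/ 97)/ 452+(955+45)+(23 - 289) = 8045383/ 10961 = 734.00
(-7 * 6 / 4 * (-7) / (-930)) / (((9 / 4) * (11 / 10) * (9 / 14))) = -1372 / 27621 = -0.05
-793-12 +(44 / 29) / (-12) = -70046 / 87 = -805.13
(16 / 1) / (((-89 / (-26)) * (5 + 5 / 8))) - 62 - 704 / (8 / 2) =-949862 / 4005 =-237.17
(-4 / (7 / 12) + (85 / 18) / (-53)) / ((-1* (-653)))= -46387 / 4360734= -0.01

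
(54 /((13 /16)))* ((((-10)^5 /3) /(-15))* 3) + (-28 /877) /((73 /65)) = 368760936340 /832273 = 443076.89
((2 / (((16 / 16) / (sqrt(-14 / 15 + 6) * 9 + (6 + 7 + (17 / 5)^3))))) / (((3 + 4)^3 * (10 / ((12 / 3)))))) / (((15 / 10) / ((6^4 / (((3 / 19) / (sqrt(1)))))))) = 131328 * sqrt(285) / 8575 + 20443392 / 30625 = 926.09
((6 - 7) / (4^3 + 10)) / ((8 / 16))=-1 / 37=-0.03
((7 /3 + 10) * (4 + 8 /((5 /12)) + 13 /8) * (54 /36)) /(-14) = -36741 /1120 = -32.80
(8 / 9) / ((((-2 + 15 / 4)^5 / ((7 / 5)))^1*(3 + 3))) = 4096 / 324135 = 0.01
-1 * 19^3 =-6859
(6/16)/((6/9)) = 9/16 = 0.56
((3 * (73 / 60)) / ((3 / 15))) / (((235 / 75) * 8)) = 1095 / 1504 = 0.73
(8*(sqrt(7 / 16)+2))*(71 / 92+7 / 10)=677*sqrt(7) / 230+2708 / 115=31.34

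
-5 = -5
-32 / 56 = -4 / 7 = -0.57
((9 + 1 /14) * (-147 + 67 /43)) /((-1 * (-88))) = -397129 /26488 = -14.99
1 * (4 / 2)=2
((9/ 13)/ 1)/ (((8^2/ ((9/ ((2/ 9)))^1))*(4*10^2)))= 729/ 665600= 0.00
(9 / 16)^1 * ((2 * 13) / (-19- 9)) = -117 / 224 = -0.52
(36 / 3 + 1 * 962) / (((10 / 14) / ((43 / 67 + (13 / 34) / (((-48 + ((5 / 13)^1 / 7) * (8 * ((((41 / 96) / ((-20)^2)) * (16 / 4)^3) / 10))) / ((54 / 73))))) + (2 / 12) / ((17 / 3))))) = 247100915022227 / 272372526865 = 907.22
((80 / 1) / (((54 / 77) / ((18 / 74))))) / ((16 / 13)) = 5005 / 222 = 22.55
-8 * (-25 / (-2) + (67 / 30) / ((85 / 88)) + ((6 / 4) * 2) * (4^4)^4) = -131425999408684 / 1275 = -103079215222.50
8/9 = 0.89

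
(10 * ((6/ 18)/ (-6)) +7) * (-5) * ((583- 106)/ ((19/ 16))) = -245920/ 19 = -12943.16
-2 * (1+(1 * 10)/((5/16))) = -66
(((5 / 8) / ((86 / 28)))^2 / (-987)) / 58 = -175 / 241937952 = -0.00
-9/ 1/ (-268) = 9/ 268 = 0.03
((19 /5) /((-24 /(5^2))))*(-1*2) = 95 /12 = 7.92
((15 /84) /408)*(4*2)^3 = 80 /357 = 0.22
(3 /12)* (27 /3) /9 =1 /4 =0.25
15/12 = 1.25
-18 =-18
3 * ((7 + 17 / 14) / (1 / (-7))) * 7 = -2415 / 2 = -1207.50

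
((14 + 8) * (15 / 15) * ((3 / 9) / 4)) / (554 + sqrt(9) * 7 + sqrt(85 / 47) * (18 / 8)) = 475640 / 149173869- 66 * sqrt(3995) / 248623115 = 0.00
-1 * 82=-82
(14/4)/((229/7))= 49/458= 0.11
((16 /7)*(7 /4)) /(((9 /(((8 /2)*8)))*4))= 32 /9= 3.56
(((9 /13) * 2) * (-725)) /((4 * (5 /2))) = -1305 /13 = -100.38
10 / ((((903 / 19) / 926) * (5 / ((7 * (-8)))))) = -281504 / 129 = -2182.20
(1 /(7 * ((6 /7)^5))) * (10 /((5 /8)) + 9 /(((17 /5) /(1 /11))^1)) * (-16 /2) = -7291837 /181764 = -40.12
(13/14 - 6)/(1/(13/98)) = -923/1372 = -0.67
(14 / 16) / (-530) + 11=46633 / 4240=11.00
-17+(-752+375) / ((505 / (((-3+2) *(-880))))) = -68069 / 101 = -673.95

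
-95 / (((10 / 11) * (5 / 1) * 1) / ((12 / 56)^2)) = -1881 / 1960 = -0.96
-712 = -712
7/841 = 0.01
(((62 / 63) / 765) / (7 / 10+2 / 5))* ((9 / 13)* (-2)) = -248 / 153153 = -0.00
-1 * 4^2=-16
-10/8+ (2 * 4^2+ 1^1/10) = 617/20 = 30.85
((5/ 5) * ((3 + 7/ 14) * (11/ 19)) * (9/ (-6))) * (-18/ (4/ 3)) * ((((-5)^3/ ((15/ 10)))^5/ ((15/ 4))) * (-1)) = 7519531250000/ 171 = 43973866959.06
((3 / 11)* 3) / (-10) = -9 / 110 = -0.08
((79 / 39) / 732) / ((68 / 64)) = 316 / 121329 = 0.00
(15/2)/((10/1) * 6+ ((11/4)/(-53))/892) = 0.13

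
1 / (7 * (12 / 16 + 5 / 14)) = 4 / 31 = 0.13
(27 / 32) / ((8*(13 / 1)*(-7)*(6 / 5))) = -45 / 46592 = -0.00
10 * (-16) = -160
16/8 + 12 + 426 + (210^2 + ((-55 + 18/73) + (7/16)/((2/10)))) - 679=51168251/1168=43808.43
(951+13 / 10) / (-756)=-9523 / 7560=-1.26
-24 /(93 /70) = -560 /31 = -18.06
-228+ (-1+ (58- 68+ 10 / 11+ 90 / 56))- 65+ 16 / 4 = -91625 / 308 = -297.48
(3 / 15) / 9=1 / 45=0.02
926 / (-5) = -926 / 5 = -185.20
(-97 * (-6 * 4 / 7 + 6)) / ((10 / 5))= -873 / 7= -124.71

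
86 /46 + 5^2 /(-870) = 7367 /4002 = 1.84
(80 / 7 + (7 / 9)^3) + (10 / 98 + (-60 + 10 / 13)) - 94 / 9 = -26782292 / 464373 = -57.67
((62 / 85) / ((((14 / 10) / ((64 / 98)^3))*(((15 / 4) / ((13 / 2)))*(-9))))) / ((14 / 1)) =-0.00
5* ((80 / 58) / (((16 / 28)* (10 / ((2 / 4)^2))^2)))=7 / 928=0.01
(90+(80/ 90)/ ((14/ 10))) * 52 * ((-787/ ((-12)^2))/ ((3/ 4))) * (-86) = 5024034860/ 1701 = 2953577.23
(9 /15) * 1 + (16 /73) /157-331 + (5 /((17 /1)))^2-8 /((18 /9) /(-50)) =-2158117563 /16561145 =-130.31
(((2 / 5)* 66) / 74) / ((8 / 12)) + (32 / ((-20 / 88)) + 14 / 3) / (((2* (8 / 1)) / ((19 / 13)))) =-137375 / 11544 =-11.90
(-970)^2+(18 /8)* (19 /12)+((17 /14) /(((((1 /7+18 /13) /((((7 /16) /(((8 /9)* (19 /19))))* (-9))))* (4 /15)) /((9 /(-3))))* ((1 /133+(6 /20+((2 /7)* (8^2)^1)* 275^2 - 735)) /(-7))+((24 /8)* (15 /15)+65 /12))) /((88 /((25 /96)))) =115381192737898340408503 /122628075114734464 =940903.56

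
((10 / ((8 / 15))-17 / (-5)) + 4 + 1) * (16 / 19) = 2172 / 95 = 22.86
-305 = -305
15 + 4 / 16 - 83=-271 / 4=-67.75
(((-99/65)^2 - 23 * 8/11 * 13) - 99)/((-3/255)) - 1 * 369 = 26332.46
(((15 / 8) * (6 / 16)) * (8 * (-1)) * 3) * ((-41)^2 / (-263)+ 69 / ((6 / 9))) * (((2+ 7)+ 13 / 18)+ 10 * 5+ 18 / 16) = -3356656485 / 33664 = -99710.57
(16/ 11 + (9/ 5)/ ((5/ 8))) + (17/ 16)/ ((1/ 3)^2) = 61147/ 4400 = 13.90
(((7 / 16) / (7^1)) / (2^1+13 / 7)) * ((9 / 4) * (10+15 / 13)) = 0.41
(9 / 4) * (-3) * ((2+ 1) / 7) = -81 / 28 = -2.89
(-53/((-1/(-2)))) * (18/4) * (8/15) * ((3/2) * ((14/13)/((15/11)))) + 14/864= -42309533/140400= -301.35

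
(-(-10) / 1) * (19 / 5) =38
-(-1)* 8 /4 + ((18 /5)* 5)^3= 5834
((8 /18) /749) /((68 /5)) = 5 /114597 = 0.00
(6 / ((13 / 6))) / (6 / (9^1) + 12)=0.22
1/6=0.17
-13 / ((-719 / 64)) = 832 / 719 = 1.16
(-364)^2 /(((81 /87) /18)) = 7684768 /3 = 2561589.33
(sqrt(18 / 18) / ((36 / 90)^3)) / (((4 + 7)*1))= 125 / 88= 1.42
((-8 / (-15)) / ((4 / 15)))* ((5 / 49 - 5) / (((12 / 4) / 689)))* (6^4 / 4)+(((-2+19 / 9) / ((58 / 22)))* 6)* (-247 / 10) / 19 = -15537232607 / 21315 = -728934.21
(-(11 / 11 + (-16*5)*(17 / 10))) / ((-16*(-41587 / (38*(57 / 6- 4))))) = 28215 / 665392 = 0.04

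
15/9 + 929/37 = 2972/111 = 26.77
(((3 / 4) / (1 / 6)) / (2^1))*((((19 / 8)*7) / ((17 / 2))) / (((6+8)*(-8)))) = -171 / 4352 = -0.04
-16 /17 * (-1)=16 /17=0.94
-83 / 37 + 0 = -83 / 37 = -2.24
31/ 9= 3.44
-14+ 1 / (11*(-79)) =-12167 / 869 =-14.00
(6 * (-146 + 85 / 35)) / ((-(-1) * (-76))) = 3015 / 266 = 11.33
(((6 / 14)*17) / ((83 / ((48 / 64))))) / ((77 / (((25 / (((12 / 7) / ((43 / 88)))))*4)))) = 0.02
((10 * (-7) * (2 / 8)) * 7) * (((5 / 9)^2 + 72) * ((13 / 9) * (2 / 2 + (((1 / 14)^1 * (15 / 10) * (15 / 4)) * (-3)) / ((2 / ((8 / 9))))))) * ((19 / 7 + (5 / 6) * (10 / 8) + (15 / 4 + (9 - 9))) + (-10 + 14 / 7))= 2934.82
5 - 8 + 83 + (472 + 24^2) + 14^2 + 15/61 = 80779/61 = 1324.25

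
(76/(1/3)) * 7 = 1596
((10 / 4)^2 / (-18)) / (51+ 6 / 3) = -25 / 3816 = -0.01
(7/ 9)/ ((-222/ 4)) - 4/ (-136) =523/ 33966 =0.02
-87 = -87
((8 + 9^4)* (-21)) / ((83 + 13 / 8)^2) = -8828736 / 458329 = -19.26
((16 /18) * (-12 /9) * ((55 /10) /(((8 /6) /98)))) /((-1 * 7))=616 /9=68.44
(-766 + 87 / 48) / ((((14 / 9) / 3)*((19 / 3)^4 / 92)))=-615030327 / 7297976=-84.27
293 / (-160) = -293 / 160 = -1.83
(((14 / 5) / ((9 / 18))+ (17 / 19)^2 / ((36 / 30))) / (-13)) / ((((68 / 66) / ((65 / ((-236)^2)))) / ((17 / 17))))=-746603 / 1367225408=-0.00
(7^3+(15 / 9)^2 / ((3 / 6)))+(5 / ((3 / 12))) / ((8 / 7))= 6589 / 18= 366.06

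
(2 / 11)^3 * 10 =80 / 1331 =0.06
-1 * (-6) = 6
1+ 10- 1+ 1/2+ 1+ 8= 39/2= 19.50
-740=-740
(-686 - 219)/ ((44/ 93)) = -84165/ 44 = -1912.84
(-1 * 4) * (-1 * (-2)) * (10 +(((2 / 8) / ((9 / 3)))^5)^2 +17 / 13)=-9101852540941 / 100615716864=-90.46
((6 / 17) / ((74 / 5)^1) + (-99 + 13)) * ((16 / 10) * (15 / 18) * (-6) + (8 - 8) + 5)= 162237 / 629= 257.93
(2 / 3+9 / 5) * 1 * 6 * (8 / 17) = 592 / 85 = 6.96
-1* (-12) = 12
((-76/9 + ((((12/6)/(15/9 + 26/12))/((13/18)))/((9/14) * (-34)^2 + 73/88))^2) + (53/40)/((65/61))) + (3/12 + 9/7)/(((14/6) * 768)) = -1526286427976926573799533/211980546487891694822400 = -7.20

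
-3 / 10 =-0.30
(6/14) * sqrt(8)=6 * sqrt(2)/7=1.21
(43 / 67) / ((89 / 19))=817 / 5963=0.14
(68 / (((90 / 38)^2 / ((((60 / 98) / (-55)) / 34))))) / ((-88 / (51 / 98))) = 6137 / 261468900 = 0.00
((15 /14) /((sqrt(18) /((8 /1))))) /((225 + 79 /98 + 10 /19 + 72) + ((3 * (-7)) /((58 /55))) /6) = 30856 * sqrt(2) /6372055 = 0.01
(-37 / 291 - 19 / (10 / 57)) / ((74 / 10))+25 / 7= -1670311 / 150738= -11.08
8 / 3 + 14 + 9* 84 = 2318 / 3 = 772.67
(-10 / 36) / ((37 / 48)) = -40 / 111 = -0.36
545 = 545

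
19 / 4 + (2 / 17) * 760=6403 / 68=94.16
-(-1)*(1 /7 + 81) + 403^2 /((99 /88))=9100016 /63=144444.70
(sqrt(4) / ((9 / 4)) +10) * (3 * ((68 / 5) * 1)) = 6664 / 15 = 444.27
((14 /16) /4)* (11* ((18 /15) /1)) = 2.89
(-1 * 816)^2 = 665856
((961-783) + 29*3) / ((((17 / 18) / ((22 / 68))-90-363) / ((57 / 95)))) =-15741 / 44558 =-0.35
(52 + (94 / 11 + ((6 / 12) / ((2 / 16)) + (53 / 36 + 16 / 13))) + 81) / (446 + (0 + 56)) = 763183 / 2584296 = 0.30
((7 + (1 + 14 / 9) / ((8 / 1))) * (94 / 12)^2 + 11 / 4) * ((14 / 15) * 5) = 8198897 / 3888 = 2108.77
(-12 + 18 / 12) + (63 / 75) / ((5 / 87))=1029 / 250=4.12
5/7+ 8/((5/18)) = 1033/35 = 29.51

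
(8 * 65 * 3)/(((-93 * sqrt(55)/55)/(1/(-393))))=520 * sqrt(55)/12183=0.32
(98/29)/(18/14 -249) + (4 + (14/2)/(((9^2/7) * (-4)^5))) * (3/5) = 2764398547/1158589440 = 2.39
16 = 16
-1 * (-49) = 49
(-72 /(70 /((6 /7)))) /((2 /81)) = -8748 /245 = -35.71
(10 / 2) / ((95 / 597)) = 597 / 19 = 31.42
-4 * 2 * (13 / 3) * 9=-312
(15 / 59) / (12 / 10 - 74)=-75 / 21476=-0.00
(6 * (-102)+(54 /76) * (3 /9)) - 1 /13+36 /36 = -301755 /494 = -610.84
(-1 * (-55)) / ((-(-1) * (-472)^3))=-55 / 105154048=-0.00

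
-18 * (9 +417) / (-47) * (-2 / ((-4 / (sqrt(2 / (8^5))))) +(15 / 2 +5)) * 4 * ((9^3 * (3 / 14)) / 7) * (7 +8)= 2731517.03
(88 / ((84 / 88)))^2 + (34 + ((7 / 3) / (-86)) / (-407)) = 131715677209 / 15435882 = 8533.08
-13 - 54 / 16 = -131 / 8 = -16.38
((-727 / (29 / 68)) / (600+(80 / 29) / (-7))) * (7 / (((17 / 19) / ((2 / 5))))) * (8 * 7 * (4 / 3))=-151611488 / 228225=-664.31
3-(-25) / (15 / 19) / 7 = 158 / 21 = 7.52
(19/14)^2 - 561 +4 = -555.16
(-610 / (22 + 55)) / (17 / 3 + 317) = -915 / 37268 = -0.02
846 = 846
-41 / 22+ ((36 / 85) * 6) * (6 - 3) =10771 / 1870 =5.76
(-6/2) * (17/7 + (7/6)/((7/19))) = -235/14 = -16.79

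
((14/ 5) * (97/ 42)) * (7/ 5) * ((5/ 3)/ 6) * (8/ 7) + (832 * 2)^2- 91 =373789063/ 135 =2768807.87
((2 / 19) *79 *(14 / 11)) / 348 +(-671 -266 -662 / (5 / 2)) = -1201.77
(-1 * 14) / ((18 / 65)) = -455 / 9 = -50.56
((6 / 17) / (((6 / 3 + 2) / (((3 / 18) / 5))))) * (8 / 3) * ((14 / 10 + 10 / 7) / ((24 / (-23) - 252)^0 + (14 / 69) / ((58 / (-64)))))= 132066 / 4620175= 0.03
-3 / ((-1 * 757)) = 3 / 757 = 0.00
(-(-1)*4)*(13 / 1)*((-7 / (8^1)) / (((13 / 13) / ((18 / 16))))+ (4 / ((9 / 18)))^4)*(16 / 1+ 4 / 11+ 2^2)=47698742 / 11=4336249.27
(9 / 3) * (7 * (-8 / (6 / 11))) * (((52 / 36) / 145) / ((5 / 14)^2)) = -784784 / 32625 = -24.05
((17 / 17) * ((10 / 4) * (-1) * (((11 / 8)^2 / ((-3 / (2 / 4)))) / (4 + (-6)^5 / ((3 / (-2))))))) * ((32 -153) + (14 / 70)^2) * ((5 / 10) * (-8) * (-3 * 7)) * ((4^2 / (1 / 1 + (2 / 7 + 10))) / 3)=-373527 / 512315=-0.73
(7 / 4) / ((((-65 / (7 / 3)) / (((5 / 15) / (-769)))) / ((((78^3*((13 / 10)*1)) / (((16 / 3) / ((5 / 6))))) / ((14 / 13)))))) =599781 / 246080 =2.44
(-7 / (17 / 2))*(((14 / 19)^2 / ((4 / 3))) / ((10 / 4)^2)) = -0.05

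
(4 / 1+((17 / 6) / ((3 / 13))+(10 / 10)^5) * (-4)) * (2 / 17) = -52 / 9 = -5.78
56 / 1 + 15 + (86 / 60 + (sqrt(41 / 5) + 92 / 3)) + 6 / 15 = sqrt(205) / 5 + 207 / 2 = 106.36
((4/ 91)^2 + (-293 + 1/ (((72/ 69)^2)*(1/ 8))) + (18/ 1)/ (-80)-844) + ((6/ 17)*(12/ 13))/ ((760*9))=-1129.88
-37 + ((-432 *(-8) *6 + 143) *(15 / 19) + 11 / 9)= 16447.64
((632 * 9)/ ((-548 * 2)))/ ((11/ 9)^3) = -518319/ 182347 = -2.84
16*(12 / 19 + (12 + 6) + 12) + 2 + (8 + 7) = 9635 / 19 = 507.11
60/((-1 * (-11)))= 60/11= 5.45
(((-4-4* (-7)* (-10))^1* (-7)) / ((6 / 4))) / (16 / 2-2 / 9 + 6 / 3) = 1491 / 11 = 135.55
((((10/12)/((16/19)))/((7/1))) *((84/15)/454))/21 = 19/228816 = 0.00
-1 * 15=-15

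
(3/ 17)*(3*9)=81/ 17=4.76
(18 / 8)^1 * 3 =27 / 4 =6.75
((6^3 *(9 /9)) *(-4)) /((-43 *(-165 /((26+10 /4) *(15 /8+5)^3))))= -1551825 /1376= -1127.78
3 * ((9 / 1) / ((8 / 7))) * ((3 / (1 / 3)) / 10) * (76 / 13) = 32319 / 260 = 124.30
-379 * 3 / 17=-1137 / 17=-66.88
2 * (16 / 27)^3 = 0.42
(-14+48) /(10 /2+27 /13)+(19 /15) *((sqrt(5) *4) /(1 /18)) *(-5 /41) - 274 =-12383 /46 - 456 *sqrt(5) /41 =-294.07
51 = 51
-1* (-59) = 59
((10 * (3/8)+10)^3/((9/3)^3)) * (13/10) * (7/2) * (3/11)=275275/2304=119.48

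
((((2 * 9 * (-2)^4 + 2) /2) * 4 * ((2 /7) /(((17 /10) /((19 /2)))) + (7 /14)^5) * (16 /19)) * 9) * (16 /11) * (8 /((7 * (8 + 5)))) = 2070961920 /2263261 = 915.03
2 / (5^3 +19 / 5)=5 / 322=0.02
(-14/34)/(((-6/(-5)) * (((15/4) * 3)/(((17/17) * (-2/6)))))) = 14/1377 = 0.01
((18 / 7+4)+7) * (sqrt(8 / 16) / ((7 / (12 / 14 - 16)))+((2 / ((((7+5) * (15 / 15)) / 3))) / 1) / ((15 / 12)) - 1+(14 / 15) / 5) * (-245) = 4123 / 3+25175 * sqrt(2) / 7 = 6460.45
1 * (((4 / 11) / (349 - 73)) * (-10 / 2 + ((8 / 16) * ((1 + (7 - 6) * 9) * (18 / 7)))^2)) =7855 / 37191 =0.21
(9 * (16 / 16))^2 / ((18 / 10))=45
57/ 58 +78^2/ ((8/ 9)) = 198519/ 29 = 6845.48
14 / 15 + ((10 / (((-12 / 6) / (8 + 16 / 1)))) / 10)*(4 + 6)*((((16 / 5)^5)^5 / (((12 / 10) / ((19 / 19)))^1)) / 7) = -15211807202738519167752918933262 / 250339508056640625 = -60764708378738.08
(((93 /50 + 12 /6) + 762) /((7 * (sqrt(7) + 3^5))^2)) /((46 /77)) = 0.00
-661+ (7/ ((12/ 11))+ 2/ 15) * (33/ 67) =-881417/ 1340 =-657.77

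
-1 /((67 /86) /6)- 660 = -44736 /67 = -667.70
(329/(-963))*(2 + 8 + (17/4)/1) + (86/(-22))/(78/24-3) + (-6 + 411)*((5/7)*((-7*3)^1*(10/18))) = -47958109/14124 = -3395.50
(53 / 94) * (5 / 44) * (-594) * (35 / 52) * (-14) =1752975 / 4888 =358.63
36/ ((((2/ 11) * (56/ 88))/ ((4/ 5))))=8712/ 35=248.91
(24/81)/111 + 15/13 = 45059/38961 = 1.16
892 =892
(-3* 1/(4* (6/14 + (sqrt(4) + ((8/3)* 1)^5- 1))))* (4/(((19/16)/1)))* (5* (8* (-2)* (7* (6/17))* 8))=1097349120/37436669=29.31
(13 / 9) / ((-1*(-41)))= 13 / 369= 0.04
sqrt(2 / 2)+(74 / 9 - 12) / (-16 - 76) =431 / 414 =1.04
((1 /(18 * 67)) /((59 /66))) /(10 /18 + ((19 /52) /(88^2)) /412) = 5474946048 /3279161543803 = 0.00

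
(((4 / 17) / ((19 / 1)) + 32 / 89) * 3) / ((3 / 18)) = 192456 / 28747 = 6.69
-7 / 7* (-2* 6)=12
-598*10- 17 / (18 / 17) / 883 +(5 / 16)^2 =-12165741677 / 2034432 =-5979.92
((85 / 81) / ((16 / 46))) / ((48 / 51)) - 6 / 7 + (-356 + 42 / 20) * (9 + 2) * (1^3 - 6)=1412825989 / 72576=19466.85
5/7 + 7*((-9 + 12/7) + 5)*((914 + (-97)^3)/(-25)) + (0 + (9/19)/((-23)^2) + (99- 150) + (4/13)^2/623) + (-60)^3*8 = -61155034860154553/26455990925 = -2311576.04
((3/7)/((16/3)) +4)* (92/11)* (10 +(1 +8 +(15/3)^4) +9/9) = 6779595/308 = 22011.67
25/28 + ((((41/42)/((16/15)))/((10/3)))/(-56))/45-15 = -5308841/376320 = -14.11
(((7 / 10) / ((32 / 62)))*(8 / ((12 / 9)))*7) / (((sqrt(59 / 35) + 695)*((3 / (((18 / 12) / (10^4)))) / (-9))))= -4433961 / 120219136000 + 4557*sqrt(2065) / 3005478400000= -0.00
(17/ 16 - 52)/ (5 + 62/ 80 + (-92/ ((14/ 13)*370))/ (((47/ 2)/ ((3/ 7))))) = -347234825/ 39338778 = -8.83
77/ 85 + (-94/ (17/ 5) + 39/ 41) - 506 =-1853288/ 3485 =-531.79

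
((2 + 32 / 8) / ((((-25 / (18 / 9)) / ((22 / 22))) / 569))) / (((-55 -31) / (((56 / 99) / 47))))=63728 / 1667325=0.04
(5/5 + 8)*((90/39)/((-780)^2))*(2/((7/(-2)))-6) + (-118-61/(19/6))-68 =-1199563311/5844020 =-205.26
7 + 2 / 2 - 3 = 5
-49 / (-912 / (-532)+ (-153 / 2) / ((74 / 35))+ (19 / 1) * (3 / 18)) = 152292 / 97285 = 1.57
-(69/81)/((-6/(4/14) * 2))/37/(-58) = -23/2433564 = -0.00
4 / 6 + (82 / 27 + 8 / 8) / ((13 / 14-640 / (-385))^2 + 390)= 3508918 / 5184243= 0.68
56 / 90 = 28 / 45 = 0.62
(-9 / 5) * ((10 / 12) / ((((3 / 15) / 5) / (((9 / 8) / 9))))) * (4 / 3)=-25 / 4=-6.25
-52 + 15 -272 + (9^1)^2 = -228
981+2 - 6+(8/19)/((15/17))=278581/285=977.48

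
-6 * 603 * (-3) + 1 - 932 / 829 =8997863 / 829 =10853.88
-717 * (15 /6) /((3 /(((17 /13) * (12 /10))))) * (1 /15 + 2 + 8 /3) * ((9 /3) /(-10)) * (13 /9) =288473 /150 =1923.15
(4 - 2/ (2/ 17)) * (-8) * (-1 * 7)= -728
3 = 3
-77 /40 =-1.92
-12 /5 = -2.40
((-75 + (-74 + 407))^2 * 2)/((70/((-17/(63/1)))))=-125732/245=-513.19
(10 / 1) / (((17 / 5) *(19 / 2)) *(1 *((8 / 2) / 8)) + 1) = 200 / 343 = 0.58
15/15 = 1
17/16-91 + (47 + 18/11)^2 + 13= 4430649/1936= 2288.56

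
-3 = -3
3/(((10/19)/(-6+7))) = 57/10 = 5.70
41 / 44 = 0.93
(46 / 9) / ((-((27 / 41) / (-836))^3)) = 1852372112922496 / 177147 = 10456694795.41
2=2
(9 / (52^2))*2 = 9 / 1352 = 0.01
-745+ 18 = -727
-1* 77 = -77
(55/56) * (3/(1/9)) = 1485/56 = 26.52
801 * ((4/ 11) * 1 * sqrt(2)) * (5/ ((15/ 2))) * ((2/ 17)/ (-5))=-4272 * sqrt(2)/ 935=-6.46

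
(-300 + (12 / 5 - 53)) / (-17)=1753 / 85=20.62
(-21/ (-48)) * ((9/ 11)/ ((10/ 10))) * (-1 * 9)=-567/ 176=-3.22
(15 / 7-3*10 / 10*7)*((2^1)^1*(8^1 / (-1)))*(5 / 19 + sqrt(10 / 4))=10560 / 133 + 1056*sqrt(10) / 7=556.45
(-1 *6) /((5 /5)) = -6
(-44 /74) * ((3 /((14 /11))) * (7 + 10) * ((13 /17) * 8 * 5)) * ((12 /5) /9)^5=-12886016 /13111875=-0.98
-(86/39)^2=-4.86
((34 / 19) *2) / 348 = 17 / 1653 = 0.01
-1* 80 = -80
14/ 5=2.80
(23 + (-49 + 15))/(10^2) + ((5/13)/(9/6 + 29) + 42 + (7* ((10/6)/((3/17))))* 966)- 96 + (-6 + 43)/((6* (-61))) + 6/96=60720832199/951600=63809.20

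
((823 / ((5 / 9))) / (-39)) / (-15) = 823 / 325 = 2.53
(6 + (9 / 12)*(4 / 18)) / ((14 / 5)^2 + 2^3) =925 / 2376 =0.39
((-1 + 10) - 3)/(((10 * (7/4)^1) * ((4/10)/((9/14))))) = 27/49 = 0.55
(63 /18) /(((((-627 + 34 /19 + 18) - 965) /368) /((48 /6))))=-6.55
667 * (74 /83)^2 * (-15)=-7952.88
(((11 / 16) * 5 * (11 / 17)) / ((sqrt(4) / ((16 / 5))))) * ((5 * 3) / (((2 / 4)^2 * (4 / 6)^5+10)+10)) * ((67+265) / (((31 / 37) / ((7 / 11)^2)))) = 427.60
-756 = -756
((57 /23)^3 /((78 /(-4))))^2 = 15242865444 /25018065241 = 0.61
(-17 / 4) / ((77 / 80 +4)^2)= -27200 / 157609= -0.17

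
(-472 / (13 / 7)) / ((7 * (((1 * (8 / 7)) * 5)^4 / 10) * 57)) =-141659 / 23712000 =-0.01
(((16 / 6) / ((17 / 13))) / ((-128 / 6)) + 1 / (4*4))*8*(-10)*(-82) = -3690 / 17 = -217.06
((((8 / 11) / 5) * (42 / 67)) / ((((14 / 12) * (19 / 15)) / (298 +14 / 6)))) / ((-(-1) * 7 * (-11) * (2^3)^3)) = -8109 / 17251696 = -0.00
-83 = -83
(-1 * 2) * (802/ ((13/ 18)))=-28872/ 13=-2220.92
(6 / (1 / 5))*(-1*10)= -300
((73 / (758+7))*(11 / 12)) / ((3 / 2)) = 803 / 13770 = 0.06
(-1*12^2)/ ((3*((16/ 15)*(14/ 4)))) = -12.86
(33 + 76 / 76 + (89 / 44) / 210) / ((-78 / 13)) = -314249 / 55440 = -5.67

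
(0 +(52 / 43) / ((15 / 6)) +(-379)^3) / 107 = -11704586781 / 23005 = -508784.47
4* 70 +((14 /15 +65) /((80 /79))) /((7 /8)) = 372131 /1050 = 354.41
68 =68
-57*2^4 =-912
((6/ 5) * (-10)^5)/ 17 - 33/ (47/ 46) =-5665806/ 799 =-7091.12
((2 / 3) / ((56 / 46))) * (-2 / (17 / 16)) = -1.03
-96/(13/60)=-5760/13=-443.08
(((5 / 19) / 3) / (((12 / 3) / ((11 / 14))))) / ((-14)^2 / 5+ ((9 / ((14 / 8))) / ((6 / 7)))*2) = 275 / 817152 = 0.00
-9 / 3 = -3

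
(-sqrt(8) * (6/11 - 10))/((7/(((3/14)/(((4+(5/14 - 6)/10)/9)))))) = 4320 * sqrt(2)/2849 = 2.14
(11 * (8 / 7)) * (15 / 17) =1320 / 119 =11.09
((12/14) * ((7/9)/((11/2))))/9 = 4/297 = 0.01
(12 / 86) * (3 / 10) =9 / 215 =0.04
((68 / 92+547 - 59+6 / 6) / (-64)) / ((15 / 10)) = -5.10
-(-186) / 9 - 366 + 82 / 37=-38086 / 111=-343.12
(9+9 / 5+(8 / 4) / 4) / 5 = 113 / 50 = 2.26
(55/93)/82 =0.01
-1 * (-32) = 32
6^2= 36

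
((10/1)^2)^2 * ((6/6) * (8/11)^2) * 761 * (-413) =-201147520000/121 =-1662376198.35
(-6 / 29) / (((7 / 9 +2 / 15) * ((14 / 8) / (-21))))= 3240 / 1189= 2.72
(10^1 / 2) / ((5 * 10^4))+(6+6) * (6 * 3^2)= 648.00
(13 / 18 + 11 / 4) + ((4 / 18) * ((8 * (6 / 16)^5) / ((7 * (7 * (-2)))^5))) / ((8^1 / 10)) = 2314037239806785 / 666442725064704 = 3.47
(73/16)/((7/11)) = 803/112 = 7.17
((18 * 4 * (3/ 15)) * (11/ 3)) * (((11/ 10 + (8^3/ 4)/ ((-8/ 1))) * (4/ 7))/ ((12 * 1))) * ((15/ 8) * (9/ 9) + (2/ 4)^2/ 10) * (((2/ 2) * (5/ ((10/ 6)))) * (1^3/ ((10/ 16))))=-1494768/ 4375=-341.66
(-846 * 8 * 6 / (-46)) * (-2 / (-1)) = 40608 / 23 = 1765.57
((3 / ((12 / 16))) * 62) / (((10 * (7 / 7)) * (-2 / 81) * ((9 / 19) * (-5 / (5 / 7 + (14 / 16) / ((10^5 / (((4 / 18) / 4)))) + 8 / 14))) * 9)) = 76334428861 / 1260000000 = 60.58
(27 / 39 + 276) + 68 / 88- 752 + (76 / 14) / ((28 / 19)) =-470.85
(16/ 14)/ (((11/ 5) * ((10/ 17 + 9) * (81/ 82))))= 55760/ 1016631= 0.05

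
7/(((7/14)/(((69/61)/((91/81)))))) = 11178/793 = 14.10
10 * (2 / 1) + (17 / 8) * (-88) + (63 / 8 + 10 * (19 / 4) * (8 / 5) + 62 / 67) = -44059 / 536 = -82.20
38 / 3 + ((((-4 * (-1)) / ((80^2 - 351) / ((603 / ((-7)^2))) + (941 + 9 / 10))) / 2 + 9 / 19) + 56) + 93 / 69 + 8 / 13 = 10474756795186 / 147314016681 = 71.10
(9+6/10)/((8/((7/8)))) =1.05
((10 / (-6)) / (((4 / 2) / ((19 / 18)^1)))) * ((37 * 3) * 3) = -3515 / 12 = -292.92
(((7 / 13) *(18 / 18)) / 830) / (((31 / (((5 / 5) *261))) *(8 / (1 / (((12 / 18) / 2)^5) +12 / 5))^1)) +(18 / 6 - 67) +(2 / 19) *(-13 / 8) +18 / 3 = -14745210049 / 254212400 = -58.00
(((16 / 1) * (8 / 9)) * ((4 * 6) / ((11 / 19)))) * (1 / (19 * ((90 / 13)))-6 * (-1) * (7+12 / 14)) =288968192 / 10395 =27798.77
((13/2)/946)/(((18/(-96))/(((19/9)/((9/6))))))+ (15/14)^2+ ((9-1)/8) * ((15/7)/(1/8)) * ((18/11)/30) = 2.03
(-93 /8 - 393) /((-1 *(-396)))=-1079 /1056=-1.02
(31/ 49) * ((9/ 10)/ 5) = 279/ 2450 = 0.11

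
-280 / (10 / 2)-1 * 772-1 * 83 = -911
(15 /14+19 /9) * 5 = 2005 /126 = 15.91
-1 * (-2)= 2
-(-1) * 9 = 9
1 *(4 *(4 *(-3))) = -48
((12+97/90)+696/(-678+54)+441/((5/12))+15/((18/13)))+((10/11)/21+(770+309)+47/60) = 2161.02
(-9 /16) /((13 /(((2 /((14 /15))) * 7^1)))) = -135 /208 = -0.65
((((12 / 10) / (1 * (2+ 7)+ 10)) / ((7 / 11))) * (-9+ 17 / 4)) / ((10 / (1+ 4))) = -33 / 140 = -0.24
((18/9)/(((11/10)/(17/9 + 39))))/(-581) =-7360/57519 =-0.13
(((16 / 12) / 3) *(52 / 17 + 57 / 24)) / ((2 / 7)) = 8.45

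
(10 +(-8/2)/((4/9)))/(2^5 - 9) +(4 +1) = 116/23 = 5.04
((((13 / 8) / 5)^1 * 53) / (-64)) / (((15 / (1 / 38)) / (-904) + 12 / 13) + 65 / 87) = -88056267 / 340155520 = -0.26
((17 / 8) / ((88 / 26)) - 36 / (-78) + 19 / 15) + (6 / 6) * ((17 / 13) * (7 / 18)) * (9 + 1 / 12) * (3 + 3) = 6192397 / 205920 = 30.07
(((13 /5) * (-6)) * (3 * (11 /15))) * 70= -12012 /5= -2402.40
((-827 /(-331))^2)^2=467758877041 /12003612721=38.97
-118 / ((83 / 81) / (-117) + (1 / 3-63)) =1118286 / 593975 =1.88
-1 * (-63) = 63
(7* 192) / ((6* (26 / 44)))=4928 / 13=379.08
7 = 7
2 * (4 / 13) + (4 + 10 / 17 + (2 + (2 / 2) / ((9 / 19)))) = 18527 / 1989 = 9.31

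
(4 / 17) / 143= 4 / 2431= 0.00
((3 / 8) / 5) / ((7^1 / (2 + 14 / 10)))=51 / 1400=0.04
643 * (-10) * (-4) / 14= 12860 / 7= 1837.14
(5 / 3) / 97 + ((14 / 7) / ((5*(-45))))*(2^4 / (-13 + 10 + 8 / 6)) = 1243 / 12125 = 0.10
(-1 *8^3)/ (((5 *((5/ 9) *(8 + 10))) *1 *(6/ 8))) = -1024/ 75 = -13.65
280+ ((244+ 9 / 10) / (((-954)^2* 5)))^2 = 579817793425197601 / 2070777833640000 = 280.00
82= 82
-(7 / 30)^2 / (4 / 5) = -49 / 720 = -0.07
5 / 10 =1 / 2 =0.50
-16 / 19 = -0.84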